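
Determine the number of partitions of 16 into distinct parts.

32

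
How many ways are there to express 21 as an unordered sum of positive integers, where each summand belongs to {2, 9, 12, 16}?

The partitions of 21 that satisfy the conditions:
12,9
9,2,2,2,2,2,2

2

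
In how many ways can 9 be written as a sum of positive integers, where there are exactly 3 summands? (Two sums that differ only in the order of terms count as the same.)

They are:
1+1+7
1+2+6
1+3+5
2+2+5
1+4+4
2+3+4
3+3+3
That's 7 in total.

7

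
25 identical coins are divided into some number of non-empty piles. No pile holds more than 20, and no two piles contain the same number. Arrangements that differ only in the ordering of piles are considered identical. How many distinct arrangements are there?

135

Counting exhaustively, 135 partitions satisfy the conditions.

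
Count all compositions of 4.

There are 3 gaps and each independently is a cut or not, giving 2^3 = 8.

8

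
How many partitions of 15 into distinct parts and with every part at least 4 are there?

Enumerating:
15
4 + 11
5 + 10
6 + 9
7 + 8
4 + 5 + 6

6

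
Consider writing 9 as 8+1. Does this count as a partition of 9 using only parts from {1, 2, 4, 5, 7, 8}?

The parts sum to 9, and the condition 'each summand belongs to {1, 2, 4, 5, 7, 8}' holds.

Yes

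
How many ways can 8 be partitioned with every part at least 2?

7

Enumerating:
8
6 + 2
5 + 3
4 + 4
4 + 2 + 2
3 + 3 + 2
2 + 2 + 2 + 2
Counting gives 7.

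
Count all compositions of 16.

The number of compositions of n is 2^(n−1); here 2^15 = 32768.

32768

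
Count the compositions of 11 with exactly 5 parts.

210

Place 4 bars in the 10 internal gaps of a row of 11 dots: C(10,4) = 210.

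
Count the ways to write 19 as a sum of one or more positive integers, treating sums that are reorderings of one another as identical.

Direct enumeration gives 490 partitions.

490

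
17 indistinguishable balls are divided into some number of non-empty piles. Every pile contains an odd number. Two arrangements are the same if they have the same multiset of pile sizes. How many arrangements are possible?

38

A partial list (first 12 by largest part):
17
15, 1, 1
13, 3, 1
13, 1, 1, 1, 1
11, 5, 1
11, 3, 3
11, 3, 1, 1, 1
11, 1, 1, 1, 1, 1, 1
9, 7, 1
9, 5, 3
9, 5, 1, 1, 1
9, 3, 3, 1, 1
…and 26 more, for 38 total.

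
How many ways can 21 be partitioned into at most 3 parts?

48

There are too many to list fully; the first 12 (by largest part) are:
21
20 + 1
19 + 2
19 + 1 + 1
18 + 3
18 + 2 + 1
17 + 4
17 + 3 + 1
17 + 2 + 2
16 + 5
16 + 4 + 1
16 + 3 + 2
…and 36 more, for 48 total.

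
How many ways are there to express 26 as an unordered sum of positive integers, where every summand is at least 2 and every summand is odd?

Listing the qualifying partitions of 26:
3, 23
5, 21
7, 19
9, 17
3, 3, 3, 17
11, 15
3, 3, 5, 15
13, 13
3, 3, 7, 13
3, 5, 5, 13
3, 3, 9, 11
3, 5, 7, 11
5, 5, 5, 11
3, 3, 3, 3, 3, 11
3, 5, 9, 9
3, 7, 7, 9
5, 5, 7, 9
3, 3, 3, 3, 5, 9
5, 7, 7, 7
3, 3, 3, 3, 7, 7
3, 3, 3, 5, 5, 7
3, 3, 5, 5, 5, 5
3, 3, 3, 3, 3, 3, 3, 5

23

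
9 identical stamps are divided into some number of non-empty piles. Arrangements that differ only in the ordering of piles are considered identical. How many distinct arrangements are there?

30

There are too many to list fully; the first 12 (by largest part) are:
9
8,1
7,2
7,1,1
6,3
6,2,1
6,1,1,1
5,4
5,3,1
5,2,2
5,2,1,1
5,1,1,1,1
…and 18 more, for 30 total.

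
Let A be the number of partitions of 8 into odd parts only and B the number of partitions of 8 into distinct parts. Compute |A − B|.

Partitions of 8 into odd parts only: 6.
Partitions of 8 into distinct parts: 6.
|6 − 6| = 0.

0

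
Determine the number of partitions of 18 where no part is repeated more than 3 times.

208

Counting exhaustively, 208 partitions satisfy the conditions.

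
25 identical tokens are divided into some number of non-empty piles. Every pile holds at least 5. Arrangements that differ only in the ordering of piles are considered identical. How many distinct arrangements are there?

30

A partial list (first 12 by largest part):
25
20,5
19,6
18,7
17,8
16,9
15,10
15,5,5
14,11
14,6,5
13,12
13,7,5
…and 18 more, for 30 total.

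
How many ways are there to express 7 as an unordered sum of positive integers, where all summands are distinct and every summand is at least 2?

3

They are:
7
2 + 5
3 + 4
Counting gives 3.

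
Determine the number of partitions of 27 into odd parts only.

192

Counting exhaustively, 192 partitions satisfy the conditions.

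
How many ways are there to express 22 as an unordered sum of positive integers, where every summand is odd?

89

Enumerating by decreasing first part gives 89 partitions in all.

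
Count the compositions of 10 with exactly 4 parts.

84

By stars and bars with positive parts, the count is C(9,3) = 84.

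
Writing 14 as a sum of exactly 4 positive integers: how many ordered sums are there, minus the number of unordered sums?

263

Ordered (compositions into 4 parts): C(13,3) = 286.
Partitions of 14 into exactly 4 parts: 23.
Difference: 286 − 23 = 263.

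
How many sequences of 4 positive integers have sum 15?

A composition of 15 into 4 positive parts is chosen by placing 3 dividers among the 14 gaps between 15 units: C(14,3) = 364.

364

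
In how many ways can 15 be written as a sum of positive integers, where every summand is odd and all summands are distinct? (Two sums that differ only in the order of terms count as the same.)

4

Listing the qualifying partitions of 15:
15
1 + 3 + 11
1 + 5 + 9
3 + 5 + 7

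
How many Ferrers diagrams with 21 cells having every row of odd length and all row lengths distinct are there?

8

They are:
21
1+3+17
1+5+15
1+7+13
3+5+13
1+9+11
3+7+11
5+7+9
That's 8 in total.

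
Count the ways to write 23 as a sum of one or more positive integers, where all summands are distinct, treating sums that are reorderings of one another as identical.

104

Counting exhaustively, 104 partitions satisfy the conditions.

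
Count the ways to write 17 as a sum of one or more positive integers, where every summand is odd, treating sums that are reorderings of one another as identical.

38

A partial list (first 12 by largest part):
17
15,1,1
13,3,1
13,1,1,1,1
11,5,1
11,3,3
11,3,1,1,1
11,1,1,1,1,1,1
9,7,1
9,5,3
9,5,1,1,1
9,3,3,1,1
…and 26 more, for 38 total.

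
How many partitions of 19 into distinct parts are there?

54

A partial list (first 12 by largest part):
19
18,1
17,2
16,3
16,2,1
15,4
15,3,1
14,5
14,4,1
14,3,2
13,6
13,5,1
…and 42 more, for 54 total.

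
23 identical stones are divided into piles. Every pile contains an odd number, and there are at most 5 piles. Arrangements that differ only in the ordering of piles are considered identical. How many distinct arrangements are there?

A partial list (first 12 by largest part):
23
21, 1, 1
19, 3, 1
19, 1, 1, 1, 1
17, 5, 1
17, 3, 3
17, 3, 1, 1, 1
15, 7, 1
15, 5, 3
15, 5, 1, 1, 1
15, 3, 3, 1, 1
13, 9, 1
…and 26 more, for 38 total.

38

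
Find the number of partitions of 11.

56

A partial list (first 12 by largest part):
11
1, 10
2, 9
1, 1, 9
3, 8
1, 2, 8
1, 1, 1, 8
4, 7
1, 3, 7
2, 2, 7
1, 1, 2, 7
1, 1, 1, 1, 7
…and 44 more, for 56 total.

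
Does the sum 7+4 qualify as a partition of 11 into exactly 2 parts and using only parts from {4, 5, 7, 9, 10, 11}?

The parts sum to 11, and the condition 'there are exactly 2 summands' holds; the condition 'each summand belongs to {4, 5, 7, 9, 10, 11}' holds.

Yes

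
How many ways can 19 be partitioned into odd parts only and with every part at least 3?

8

They are:
19
3+3+13
3+5+11
3+7+9
5+5+9
5+7+7
3+3+3+3+7
3+3+3+5+5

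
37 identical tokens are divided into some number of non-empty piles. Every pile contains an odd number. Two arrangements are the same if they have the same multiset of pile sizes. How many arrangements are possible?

760

A full systematic count gives 760.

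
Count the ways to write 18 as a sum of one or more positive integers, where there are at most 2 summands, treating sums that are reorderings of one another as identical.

10

Enumerating:
18
17+1
16+2
15+3
14+4
13+5
12+6
11+7
10+8
9+9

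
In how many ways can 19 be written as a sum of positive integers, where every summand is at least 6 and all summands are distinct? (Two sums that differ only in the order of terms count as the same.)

The partitions of 19 that satisfy the conditions:
19
13+6
12+7
11+8
10+9
That's 5 in total.

5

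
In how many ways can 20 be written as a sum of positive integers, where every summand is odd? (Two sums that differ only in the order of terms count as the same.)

There are too many to list fully; the first 12 (by largest part) are:
1+19
3+17
1+1+1+17
5+15
1+1+3+15
1+1+1+1+1+15
7+13
1+1+5+13
1+3+3+13
1+1+1+1+3+13
1+1+1+1+1+1+1+13
9+11
…and 52 more, for 64 total.

64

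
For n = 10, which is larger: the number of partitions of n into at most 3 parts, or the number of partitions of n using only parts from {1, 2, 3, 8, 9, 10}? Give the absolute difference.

4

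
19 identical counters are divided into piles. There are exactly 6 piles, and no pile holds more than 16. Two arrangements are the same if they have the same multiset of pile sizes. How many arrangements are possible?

71

Enumerating by decreasing first part gives 71 partitions in all.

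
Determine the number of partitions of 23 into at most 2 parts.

12

The partitions of 23 that satisfy the conditions:
23
1, 22
2, 21
3, 20
4, 19
5, 18
6, 17
7, 16
8, 15
9, 14
10, 13
11, 12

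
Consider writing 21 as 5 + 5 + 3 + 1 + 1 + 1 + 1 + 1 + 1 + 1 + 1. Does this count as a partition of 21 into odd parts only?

Yes

The parts sum to 21, and the condition 'every summand is odd' holds.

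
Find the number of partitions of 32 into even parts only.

231

Enumerating by decreasing first part gives 231 partitions in all.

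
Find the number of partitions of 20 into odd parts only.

64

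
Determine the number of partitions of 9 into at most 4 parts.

Enumerating:
9
1, 8
2, 7
1, 1, 7
3, 6
1, 2, 6
1, 1, 1, 6
4, 5
1, 3, 5
2, 2, 5
1, 1, 2, 5
1, 4, 4
2, 3, 4
1, 1, 3, 4
1, 2, 2, 4
3, 3, 3
1, 2, 3, 3
2, 2, 2, 3

18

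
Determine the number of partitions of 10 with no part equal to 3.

27

A partial list (first 12 by largest part):
10
9,1
8,2
8,1,1
7,2,1
7,1,1,1
6,4
6,2,2
6,2,1,1
6,1,1,1,1
5,5
5,4,1
…and 15 more, for 27 total.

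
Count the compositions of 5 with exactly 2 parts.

By stars and bars with positive parts, the count is C(4,1) = 4.

4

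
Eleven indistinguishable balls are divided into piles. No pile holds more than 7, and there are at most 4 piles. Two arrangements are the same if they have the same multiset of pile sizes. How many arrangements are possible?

20

The partitions of 11 that satisfy the conditions:
7,4
7,3,1
7,2,2
7,2,1,1
6,5
6,4,1
6,3,2
6,3,1,1
6,2,2,1
5,5,1
5,4,2
5,4,1,1
5,3,3
5,3,2,1
5,2,2,2
4,4,3
4,4,2,1
4,3,3,1
4,3,2,2
3,3,3,2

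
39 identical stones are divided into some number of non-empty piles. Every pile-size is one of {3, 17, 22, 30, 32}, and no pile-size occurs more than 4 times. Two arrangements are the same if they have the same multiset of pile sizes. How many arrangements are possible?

Enumerating:
3,3,3,30
17,22
That's 2 in total.

2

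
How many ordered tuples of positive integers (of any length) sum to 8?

The number of compositions of n is 2^(n−1); here 2^7 = 128.

128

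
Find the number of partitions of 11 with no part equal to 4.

41

A partial list (first 12 by largest part):
11
10+1
9+2
9+1+1
8+3
8+2+1
8+1+1+1
7+3+1
7+2+2
7+2+1+1
7+1+1+1+1
6+5
…and 29 more, for 41 total.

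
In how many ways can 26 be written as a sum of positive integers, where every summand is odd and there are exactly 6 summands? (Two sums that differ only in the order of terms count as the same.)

There are too many to list fully; the first 12 (by largest part) are:
1,1,1,1,1,21
1,1,1,1,3,19
1,1,1,1,5,17
1,1,1,3,3,17
1,1,1,1,7,15
1,1,1,3,5,15
1,1,3,3,3,15
1,1,1,1,9,13
1,1,1,3,7,13
1,1,1,5,5,13
1,1,3,3,5,13
1,3,3,3,3,13
…and 23 more, for 35 total.

35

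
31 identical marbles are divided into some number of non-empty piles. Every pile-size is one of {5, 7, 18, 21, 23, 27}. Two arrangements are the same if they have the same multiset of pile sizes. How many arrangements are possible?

Enumerating:
21+5+5
7+7+7+5+5
That's 2 in total.

2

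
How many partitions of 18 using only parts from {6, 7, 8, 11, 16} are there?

2

The partitions of 18 that satisfy the conditions:
11+7
6+6+6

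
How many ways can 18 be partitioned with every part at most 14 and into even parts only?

A partial list (first 12 by largest part):
14+4
14+2+2
12+6
12+4+2
12+2+2+2
10+8
10+6+2
10+4+4
10+4+2+2
10+2+2+2+2
8+8+2
8+6+4
…and 16 more, for 28 total.

28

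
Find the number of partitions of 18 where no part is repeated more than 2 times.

Systematic enumeration (by largest part, then next-largest, …) yields 135.

135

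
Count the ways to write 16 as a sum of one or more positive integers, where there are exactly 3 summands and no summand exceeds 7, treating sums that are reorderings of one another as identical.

Listing the qualifying partitions of 16:
7+7+2
7+6+3
7+5+4
6+6+4
6+5+5
Counting gives 5.

5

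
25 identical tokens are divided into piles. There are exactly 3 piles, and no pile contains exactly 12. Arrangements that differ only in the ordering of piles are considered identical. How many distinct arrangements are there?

There are too many to list fully; the first 12 (by largest part) are:
1+1+23
1+2+22
1+3+21
2+2+21
1+4+20
2+3+20
1+5+19
2+4+19
3+3+19
1+6+18
2+5+18
3+4+18
…and 34 more, for 46 total.

46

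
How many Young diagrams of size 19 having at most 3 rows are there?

40

There are too many to list fully; the first 12 (by largest part) are:
19
18+1
17+2
17+1+1
16+3
16+2+1
15+4
15+3+1
15+2+2
14+5
14+4+1
14+3+2
…and 28 more, for 40 total.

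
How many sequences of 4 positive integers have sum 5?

Place 3 bars in the 4 internal gaps of a row of 5 dots: C(4,3) = 4.

4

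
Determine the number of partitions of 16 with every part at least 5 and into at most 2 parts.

5

Listing the qualifying partitions of 16:
16
11+5
10+6
9+7
8+8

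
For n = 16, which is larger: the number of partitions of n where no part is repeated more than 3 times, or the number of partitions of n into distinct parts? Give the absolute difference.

100

Partitions of 16 where no part is repeated more than 3 times: 132.
Partitions of 16 into distinct parts: 32.
|132 − 32| = 100.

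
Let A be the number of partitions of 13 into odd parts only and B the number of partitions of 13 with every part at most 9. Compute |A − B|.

76

Partitions of 13 into odd parts only: 18.
Partitions of 13 with every part at most 9: 94.
|18 − 94| = 76.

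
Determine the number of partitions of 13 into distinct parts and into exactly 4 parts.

3

The partitions of 13 that satisfy the conditions:
7,3,2,1
6,4,2,1
5,4,3,1
Counting gives 3.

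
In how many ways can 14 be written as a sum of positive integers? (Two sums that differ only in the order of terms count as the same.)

A full systematic count gives 135.

135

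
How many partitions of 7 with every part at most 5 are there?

13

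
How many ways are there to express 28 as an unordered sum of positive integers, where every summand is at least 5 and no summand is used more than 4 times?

50

A partial list (first 12 by largest part):
28
23 + 5
22 + 6
21 + 7
20 + 8
19 + 9
18 + 10
18 + 5 + 5
17 + 11
17 + 6 + 5
16 + 12
16 + 7 + 5
…and 38 more, for 50 total.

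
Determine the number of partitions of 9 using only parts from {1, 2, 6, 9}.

They are:
9
1 + 2 + 6
1 + 1 + 1 + 6
1 + 2 + 2 + 2 + 2
1 + 1 + 1 + 2 + 2 + 2
1 + 1 + 1 + 1 + 1 + 2 + 2
1 + 1 + 1 + 1 + 1 + 1 + 1 + 2
1 + 1 + 1 + 1 + 1 + 1 + 1 + 1 + 1
Counting gives 8.

8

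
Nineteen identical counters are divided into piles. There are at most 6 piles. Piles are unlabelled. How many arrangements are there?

235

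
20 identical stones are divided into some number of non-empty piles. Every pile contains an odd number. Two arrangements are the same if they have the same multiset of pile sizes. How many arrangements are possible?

A partial list (first 12 by largest part):
19 + 1
17 + 3
17 + 1 + 1 + 1
15 + 5
15 + 3 + 1 + 1
15 + 1 + 1 + 1 + 1 + 1
13 + 7
13 + 5 + 1 + 1
13 + 3 + 3 + 1
13 + 3 + 1 + 1 + 1 + 1
13 + 1 + 1 + 1 + 1 + 1 + 1 + 1
11 + 9
…and 52 more, for 64 total.

64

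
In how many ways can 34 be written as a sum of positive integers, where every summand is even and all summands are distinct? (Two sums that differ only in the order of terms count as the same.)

38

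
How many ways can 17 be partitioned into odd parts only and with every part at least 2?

6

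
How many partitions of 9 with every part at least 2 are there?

They are:
9
2,7
3,6
4,5
2,2,5
2,3,4
3,3,3
2,2,2,3

8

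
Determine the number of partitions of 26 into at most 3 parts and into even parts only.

Enumerating:
26
2+24
4+22
2+2+22
6+20
2+4+20
8+18
2+6+18
4+4+18
10+16
2+8+16
4+6+16
12+14
2+10+14
4+8+14
6+6+14
2+12+12
4+10+12
6+8+12
6+10+10
8+8+10

21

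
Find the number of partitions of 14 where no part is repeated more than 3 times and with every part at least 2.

There are too many to list fully; the first 12 (by largest part) are:
14
12 + 2
11 + 3
10 + 4
10 + 2 + 2
9 + 5
9 + 3 + 2
8 + 6
8 + 4 + 2
8 + 3 + 3
8 + 2 + 2 + 2
7 + 7
…and 17 more, for 29 total.

29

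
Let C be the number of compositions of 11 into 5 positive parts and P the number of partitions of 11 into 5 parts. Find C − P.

Compositions: C(10,4) = 210.
Unordered (partitions into 5 parts): 10.
Difference: 210 − 10 = 200.

200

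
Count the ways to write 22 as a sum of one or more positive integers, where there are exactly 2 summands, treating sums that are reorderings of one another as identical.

Listing the qualifying partitions of 22:
21 + 1
20 + 2
19 + 3
18 + 4
17 + 5
16 + 6
15 + 7
14 + 8
13 + 9
12 + 10
11 + 11
Counting gives 11.

11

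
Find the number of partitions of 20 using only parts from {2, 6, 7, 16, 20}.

8

The partitions of 20 that satisfy the conditions:
20
2,2,16
6,7,7
2,2,2,7,7
2,6,6,6
2,2,2,2,6,6
2,2,2,2,2,2,2,6
2,2,2,2,2,2,2,2,2,2
That's 8 in total.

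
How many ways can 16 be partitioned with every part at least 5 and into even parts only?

3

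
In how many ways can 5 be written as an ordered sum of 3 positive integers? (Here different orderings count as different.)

6

Equivalently, choose which 2 of the 4 gaps become plus signs: C(4,2) = 6.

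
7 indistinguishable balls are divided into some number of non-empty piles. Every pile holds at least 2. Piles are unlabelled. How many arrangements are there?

Enumerating:
7
5,2
4,3
3,2,2
That's 4 in total.

4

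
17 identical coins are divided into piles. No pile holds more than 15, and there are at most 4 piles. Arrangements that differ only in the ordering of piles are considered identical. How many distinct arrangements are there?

70

A partial list (first 12 by largest part):
2,15
1,1,15
3,14
1,2,14
1,1,1,14
4,13
1,3,13
2,2,13
1,1,2,13
5,12
1,4,12
2,3,12
…and 58 more, for 70 total.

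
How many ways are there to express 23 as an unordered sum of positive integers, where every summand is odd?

There are 104 such partitions.

104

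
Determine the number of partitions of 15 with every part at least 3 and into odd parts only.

5

The partitions of 15 that satisfy the conditions:
15
3, 3, 9
3, 5, 7
5, 5, 5
3, 3, 3, 3, 3
Counting gives 5.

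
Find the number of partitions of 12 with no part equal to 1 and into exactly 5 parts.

They are:
4,2,2,2,2
3,3,2,2,2
Counting gives 2.

2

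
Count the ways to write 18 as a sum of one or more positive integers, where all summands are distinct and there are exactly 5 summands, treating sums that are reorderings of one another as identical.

3

The partitions of 18 that satisfy the conditions:
8+4+3+2+1
7+5+3+2+1
6+5+4+2+1
That's 3 in total.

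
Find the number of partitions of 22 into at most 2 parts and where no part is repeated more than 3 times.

The partitions of 22 that satisfy the conditions:
22
21 + 1
20 + 2
19 + 3
18 + 4
17 + 5
16 + 6
15 + 7
14 + 8
13 + 9
12 + 10
11 + 11
Counting gives 12.

12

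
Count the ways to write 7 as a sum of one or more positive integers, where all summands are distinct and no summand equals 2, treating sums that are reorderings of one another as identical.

Enumerating:
7
6 + 1
4 + 3
That's 3 in total.

3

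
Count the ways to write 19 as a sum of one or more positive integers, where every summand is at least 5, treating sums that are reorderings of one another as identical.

10

They are:
19
14, 5
13, 6
12, 7
11, 8
10, 9
9, 5, 5
8, 6, 5
7, 7, 5
7, 6, 6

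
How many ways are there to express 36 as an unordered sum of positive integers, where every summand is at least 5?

176

A full systematic count gives 176.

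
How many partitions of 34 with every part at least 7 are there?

There are too many to list fully; the first 12 (by largest part) are:
34
27, 7
26, 8
25, 9
24, 10
23, 11
22, 12
21, 13
20, 14
20, 7, 7
19, 15
19, 8, 7
…and 30 more, for 42 total.

42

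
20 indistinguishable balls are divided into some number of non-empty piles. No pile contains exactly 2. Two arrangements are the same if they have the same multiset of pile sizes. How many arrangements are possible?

Direct enumeration gives 242 partitions.

242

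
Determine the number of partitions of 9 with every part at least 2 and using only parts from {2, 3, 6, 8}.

Listing the qualifying partitions of 9:
6,3
3,3,3
3,2,2,2

3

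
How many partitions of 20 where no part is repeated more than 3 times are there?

Systematic enumeration (by largest part, then next-largest, …) yields 320.

320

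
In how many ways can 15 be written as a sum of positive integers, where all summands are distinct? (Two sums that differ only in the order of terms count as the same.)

27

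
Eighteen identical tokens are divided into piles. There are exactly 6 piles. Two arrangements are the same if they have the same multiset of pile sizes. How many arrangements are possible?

58

A partial list (first 12 by largest part):
13,1,1,1,1,1
12,2,1,1,1,1
11,3,1,1,1,1
11,2,2,1,1,1
10,4,1,1,1,1
10,3,2,1,1,1
10,2,2,2,1,1
9,5,1,1,1,1
9,4,2,1,1,1
9,3,3,1,1,1
9,3,2,2,1,1
9,2,2,2,2,1
…and 46 more, for 58 total.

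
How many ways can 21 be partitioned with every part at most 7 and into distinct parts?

5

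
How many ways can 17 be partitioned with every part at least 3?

They are:
17
14+3
13+4
12+5
11+6
11+3+3
10+7
10+4+3
9+8
9+5+3
9+4+4
8+6+3
8+5+4
8+3+3+3
7+7+3
7+6+4
7+5+5
7+4+3+3
6+6+5
6+5+3+3
6+4+4+3
5+5+4+3
5+4+4+4
5+3+3+3+3
4+4+3+3+3
Counting gives 25.

25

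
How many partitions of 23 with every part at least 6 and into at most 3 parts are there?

12

Listing the qualifying partitions of 23:
23
17,6
16,7
15,8
14,9
13,10
12,11
11,6,6
10,7,6
9,8,6
9,7,7
8,8,7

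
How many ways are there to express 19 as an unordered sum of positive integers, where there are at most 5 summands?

164

Counting exhaustively, 164 partitions satisfy the conditions.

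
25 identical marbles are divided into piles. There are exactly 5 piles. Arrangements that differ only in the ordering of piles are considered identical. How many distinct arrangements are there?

192

Enumerating by decreasing first part gives 192 partitions in all.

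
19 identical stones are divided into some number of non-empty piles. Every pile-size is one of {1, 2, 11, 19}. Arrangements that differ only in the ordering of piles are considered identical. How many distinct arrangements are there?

Enumerating:
19
11+2+2+2+2
11+2+2+2+1+1
11+2+2+1+1+1+1
11+2+1+1+1+1+1+1
11+1+1+1+1+1+1+1+1
2+2+2+2+2+2+2+2+2+1
2+2+2+2+2+2+2+2+1+1+1
2+2+2+2+2+2+2+1+1+1+1+1
2+2+2+2+2+2+1+1+1+1+1+1+1
2+2+2+2+2+1+1+1+1+1+1+1+1+1
2+2+2+2+1+1+1+1+1+1+1+1+1+1+1
2+2+2+1+1+1+1+1+1+1+1+1+1+1+1+1
2+2+1+1+1+1+1+1+1+1+1+1+1+1+1+1+1
2+1+1+1+1+1+1+1+1+1+1+1+1+1+1+1+1+1
1+1+1+1+1+1+1+1+1+1+1+1+1+1+1+1+1+1+1
That's 16 in total.

16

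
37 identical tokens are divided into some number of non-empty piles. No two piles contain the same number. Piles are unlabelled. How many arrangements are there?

Direct enumeration gives 760 partitions.

760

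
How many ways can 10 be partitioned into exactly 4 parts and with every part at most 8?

Enumerating:
7,1,1,1
6,2,1,1
5,3,1,1
5,2,2,1
4,4,1,1
4,3,2,1
4,2,2,2
3,3,3,1
3,3,2,2
That's 9 in total.

9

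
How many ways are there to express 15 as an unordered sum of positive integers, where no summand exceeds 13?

174

Systematic enumeration (by largest part, then next-largest, …) yields 174.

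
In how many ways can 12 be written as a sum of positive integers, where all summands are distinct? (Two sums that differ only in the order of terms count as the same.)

15

Listing the qualifying partitions of 12:
12
11 + 1
10 + 2
9 + 3
9 + 2 + 1
8 + 4
8 + 3 + 1
7 + 5
7 + 4 + 1
7 + 3 + 2
6 + 5 + 1
6 + 4 + 2
6 + 3 + 2 + 1
5 + 4 + 3
5 + 4 + 2 + 1
Counting gives 15.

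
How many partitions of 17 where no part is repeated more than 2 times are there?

Systematic enumeration (by largest part, then next-largest, …) yields 108.

108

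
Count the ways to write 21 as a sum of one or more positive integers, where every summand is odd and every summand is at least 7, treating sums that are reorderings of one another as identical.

2

Listing the qualifying partitions of 21:
21
7 + 7 + 7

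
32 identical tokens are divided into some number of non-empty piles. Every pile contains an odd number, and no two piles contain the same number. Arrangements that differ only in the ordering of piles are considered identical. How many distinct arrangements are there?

Enumerating:
31,1
29,3
27,5
25,7
23,9
23,5,3,1
21,11
21,7,3,1
19,13
19,9,3,1
19,7,5,1
17,15
17,11,3,1
17,9,5,1
17,7,5,3
15,13,3,1
15,11,5,1
15,9,7,1
15,9,5,3
13,11,7,1
13,11,5,3
13,9,7,3
11,9,7,5
That's 23 in total.

23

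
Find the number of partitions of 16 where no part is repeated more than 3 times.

132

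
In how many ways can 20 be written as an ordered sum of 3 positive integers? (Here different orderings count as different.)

171

By stars and bars with positive parts, the count is C(19,2) = 171.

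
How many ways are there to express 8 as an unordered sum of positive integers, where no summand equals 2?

11

The partitions of 8 that satisfy the conditions:
8
1 + 7
1 + 1 + 6
3 + 5
1 + 1 + 1 + 5
4 + 4
1 + 3 + 4
1 + 1 + 1 + 1 + 4
1 + 1 + 3 + 3
1 + 1 + 1 + 1 + 1 + 3
1 + 1 + 1 + 1 + 1 + 1 + 1 + 1
Counting gives 11.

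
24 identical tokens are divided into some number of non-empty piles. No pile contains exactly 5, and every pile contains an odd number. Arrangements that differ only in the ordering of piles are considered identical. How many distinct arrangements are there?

68

A partial list (first 12 by largest part):
1,23
3,21
1,1,1,21
1,1,3,19
1,1,1,1,1,19
7,17
1,3,3,17
1,1,1,1,3,17
1,1,1,1,1,1,1,17
9,15
1,1,7,15
3,3,3,15
…and 56 more, for 68 total.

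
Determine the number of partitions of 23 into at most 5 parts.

291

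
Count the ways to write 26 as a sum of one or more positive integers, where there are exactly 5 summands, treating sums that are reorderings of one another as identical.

221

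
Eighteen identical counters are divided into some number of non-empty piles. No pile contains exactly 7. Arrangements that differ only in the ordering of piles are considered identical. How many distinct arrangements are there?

329

Enumerating by decreasing first part gives 329 partitions in all.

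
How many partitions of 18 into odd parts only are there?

46

There are too many to list fully; the first 12 (by largest part) are:
1, 17
3, 15
1, 1, 1, 15
5, 13
1, 1, 3, 13
1, 1, 1, 1, 1, 13
7, 11
1, 1, 5, 11
1, 3, 3, 11
1, 1, 1, 1, 3, 11
1, 1, 1, 1, 1, 1, 1, 11
9, 9
…and 34 more, for 46 total.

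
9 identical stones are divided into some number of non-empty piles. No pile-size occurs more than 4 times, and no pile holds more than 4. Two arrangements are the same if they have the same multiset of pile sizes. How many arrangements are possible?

Listing the qualifying partitions of 9:
4, 4, 1
4, 3, 2
4, 3, 1, 1
4, 2, 2, 1
4, 2, 1, 1, 1
3, 3, 3
3, 3, 2, 1
3, 3, 1, 1, 1
3, 2, 2, 2
3, 2, 2, 1, 1
3, 2, 1, 1, 1, 1
2, 2, 2, 2, 1
2, 2, 2, 1, 1, 1
That's 13 in total.

13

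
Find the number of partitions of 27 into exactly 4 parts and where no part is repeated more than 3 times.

Enumerating by decreasing first part gives 150 partitions in all.

150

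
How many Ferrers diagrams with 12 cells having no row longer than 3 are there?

19

They are:
3 + 3 + 3 + 3
1 + 2 + 3 + 3 + 3
1 + 1 + 1 + 3 + 3 + 3
2 + 2 + 2 + 3 + 3
1 + 1 + 2 + 2 + 3 + 3
1 + 1 + 1 + 1 + 2 + 3 + 3
1 + 1 + 1 + 1 + 1 + 1 + 3 + 3
1 + 2 + 2 + 2 + 2 + 3
1 + 1 + 1 + 2 + 2 + 2 + 3
1 + 1 + 1 + 1 + 1 + 2 + 2 + 3
1 + 1 + 1 + 1 + 1 + 1 + 1 + 2 + 3
1 + 1 + 1 + 1 + 1 + 1 + 1 + 1 + 1 + 3
2 + 2 + 2 + 2 + 2 + 2
1 + 1 + 2 + 2 + 2 + 2 + 2
1 + 1 + 1 + 1 + 2 + 2 + 2 + 2
1 + 1 + 1 + 1 + 1 + 1 + 2 + 2 + 2
1 + 1 + 1 + 1 + 1 + 1 + 1 + 1 + 2 + 2
1 + 1 + 1 + 1 + 1 + 1 + 1 + 1 + 1 + 1 + 2
1 + 1 + 1 + 1 + 1 + 1 + 1 + 1 + 1 + 1 + 1 + 1
That's 19 in total.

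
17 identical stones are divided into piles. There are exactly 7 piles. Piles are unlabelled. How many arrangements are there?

38

There are too many to list fully; the first 12 (by largest part) are:
11 + 1 + 1 + 1 + 1 + 1 + 1
10 + 2 + 1 + 1 + 1 + 1 + 1
9 + 3 + 1 + 1 + 1 + 1 + 1
9 + 2 + 2 + 1 + 1 + 1 + 1
8 + 4 + 1 + 1 + 1 + 1 + 1
8 + 3 + 2 + 1 + 1 + 1 + 1
8 + 2 + 2 + 2 + 1 + 1 + 1
7 + 5 + 1 + 1 + 1 + 1 + 1
7 + 4 + 2 + 1 + 1 + 1 + 1
7 + 3 + 3 + 1 + 1 + 1 + 1
7 + 3 + 2 + 2 + 1 + 1 + 1
7 + 2 + 2 + 2 + 2 + 1 + 1
…and 26 more, for 38 total.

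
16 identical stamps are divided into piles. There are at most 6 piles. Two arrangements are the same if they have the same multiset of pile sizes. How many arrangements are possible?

136

Counting exhaustively, 136 partitions satisfy the conditions.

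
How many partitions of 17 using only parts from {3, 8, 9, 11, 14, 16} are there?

4

Enumerating:
14,3
11,3,3
9,8
8,3,3,3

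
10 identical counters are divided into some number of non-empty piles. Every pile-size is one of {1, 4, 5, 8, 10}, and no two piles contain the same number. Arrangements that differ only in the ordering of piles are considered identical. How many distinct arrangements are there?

2

They are:
10
5, 4, 1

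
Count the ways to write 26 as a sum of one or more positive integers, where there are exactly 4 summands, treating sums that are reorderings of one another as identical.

Direct enumeration gives 136 partitions.

136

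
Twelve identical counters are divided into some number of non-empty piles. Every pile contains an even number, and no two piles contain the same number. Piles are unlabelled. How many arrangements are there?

They are:
12
10 + 2
8 + 4
6 + 4 + 2

4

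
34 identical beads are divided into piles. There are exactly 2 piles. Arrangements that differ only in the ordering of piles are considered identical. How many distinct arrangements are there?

Listing the qualifying partitions of 34:
33+1
32+2
31+3
30+4
29+5
28+6
27+7
26+8
25+9
24+10
23+11
22+12
21+13
20+14
19+15
18+16
17+17
Counting gives 17.

17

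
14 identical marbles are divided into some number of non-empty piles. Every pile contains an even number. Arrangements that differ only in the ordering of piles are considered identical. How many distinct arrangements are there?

Enumerating:
14
12, 2
10, 4
10, 2, 2
8, 6
8, 4, 2
8, 2, 2, 2
6, 6, 2
6, 4, 4
6, 4, 2, 2
6, 2, 2, 2, 2
4, 4, 4, 2
4, 4, 2, 2, 2
4, 2, 2, 2, 2, 2
2, 2, 2, 2, 2, 2, 2

15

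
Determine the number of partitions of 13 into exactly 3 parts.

14

They are:
11,1,1
10,2,1
9,3,1
9,2,2
8,4,1
8,3,2
7,5,1
7,4,2
7,3,3
6,6,1
6,5,2
6,4,3
5,5,3
5,4,4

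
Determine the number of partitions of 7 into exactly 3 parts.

Listing the qualifying partitions of 7:
1+1+5
1+2+4
1+3+3
2+2+3
Counting gives 4.

4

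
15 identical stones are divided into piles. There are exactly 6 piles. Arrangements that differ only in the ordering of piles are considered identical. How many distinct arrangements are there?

A partial list (first 12 by largest part):
10 + 1 + 1 + 1 + 1 + 1
9 + 2 + 1 + 1 + 1 + 1
8 + 3 + 1 + 1 + 1 + 1
8 + 2 + 2 + 1 + 1 + 1
7 + 4 + 1 + 1 + 1 + 1
7 + 3 + 2 + 1 + 1 + 1
7 + 2 + 2 + 2 + 1 + 1
6 + 5 + 1 + 1 + 1 + 1
6 + 4 + 2 + 1 + 1 + 1
6 + 3 + 3 + 1 + 1 + 1
6 + 3 + 2 + 2 + 1 + 1
6 + 2 + 2 + 2 + 2 + 1
…and 14 more, for 26 total.

26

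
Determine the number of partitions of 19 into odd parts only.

There are too many to list fully; the first 12 (by largest part) are:
19
17, 1, 1
15, 3, 1
15, 1, 1, 1, 1
13, 5, 1
13, 3, 3
13, 3, 1, 1, 1
13, 1, 1, 1, 1, 1, 1
11, 7, 1
11, 5, 3
11, 5, 1, 1, 1
11, 3, 3, 1, 1
…and 42 more, for 54 total.

54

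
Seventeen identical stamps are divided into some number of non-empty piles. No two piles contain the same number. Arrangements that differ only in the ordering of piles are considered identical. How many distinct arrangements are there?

A partial list (first 12 by largest part):
17
16+1
15+2
14+3
14+2+1
13+4
13+3+1
12+5
12+4+1
12+3+2
11+6
11+5+1
…and 26 more, for 38 total.

38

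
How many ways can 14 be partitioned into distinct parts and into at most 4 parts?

22

They are:
14
13 + 1
12 + 2
11 + 3
11 + 2 + 1
10 + 4
10 + 3 + 1
9 + 5
9 + 4 + 1
9 + 3 + 2
8 + 6
8 + 5 + 1
8 + 4 + 2
8 + 3 + 2 + 1
7 + 6 + 1
7 + 5 + 2
7 + 4 + 3
7 + 4 + 2 + 1
6 + 5 + 3
6 + 5 + 2 + 1
6 + 4 + 3 + 1
5 + 4 + 3 + 2
Counting gives 22.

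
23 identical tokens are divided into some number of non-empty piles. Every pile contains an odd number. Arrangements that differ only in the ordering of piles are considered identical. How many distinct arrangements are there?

There are 104 such partitions.

104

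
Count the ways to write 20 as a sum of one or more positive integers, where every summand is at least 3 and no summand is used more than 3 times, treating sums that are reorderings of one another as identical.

There are too many to list fully; the first 12 (by largest part) are:
20
17 + 3
16 + 4
15 + 5
14 + 6
14 + 3 + 3
13 + 7
13 + 4 + 3
12 + 8
12 + 5 + 3
12 + 4 + 4
11 + 9
…and 32 more, for 44 total.

44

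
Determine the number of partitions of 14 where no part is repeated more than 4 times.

100

Enumerating by decreasing first part gives 100 partitions in all.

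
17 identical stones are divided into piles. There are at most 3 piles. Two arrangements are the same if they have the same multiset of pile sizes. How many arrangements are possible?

33

A partial list (first 12 by largest part):
17
16+1
15+2
15+1+1
14+3
14+2+1
13+4
13+3+1
13+2+2
12+5
12+4+1
12+3+2
…and 21 more, for 33 total.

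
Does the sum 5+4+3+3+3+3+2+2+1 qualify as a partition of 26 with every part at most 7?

The parts sum to 26, and the condition 'no summand exceeds 7' holds.

Yes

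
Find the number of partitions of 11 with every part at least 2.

14

Enumerating:
11
2,9
3,8
4,7
2,2,7
5,6
2,3,6
2,4,5
3,3,5
2,2,2,5
3,4,4
2,2,3,4
2,3,3,3
2,2,2,2,3
Counting gives 14.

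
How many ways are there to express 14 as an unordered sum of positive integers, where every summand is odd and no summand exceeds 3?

The partitions of 14 that satisfy the conditions:
1, 1, 3, 3, 3, 3
1, 1, 1, 1, 1, 3, 3, 3
1, 1, 1, 1, 1, 1, 1, 1, 3, 3
1, 1, 1, 1, 1, 1, 1, 1, 1, 1, 1, 3
1, 1, 1, 1, 1, 1, 1, 1, 1, 1, 1, 1, 1, 1
Counting gives 5.

5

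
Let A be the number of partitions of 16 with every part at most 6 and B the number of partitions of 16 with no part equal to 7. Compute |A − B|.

65

Partitions of 16 with every part at most 6: 136.
Partitions of 16 with no part equal to 7: 201.
|136 − 201| = 65.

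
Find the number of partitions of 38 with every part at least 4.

505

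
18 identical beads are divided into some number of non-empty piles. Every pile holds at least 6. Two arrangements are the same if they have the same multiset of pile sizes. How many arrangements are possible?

Enumerating:
18
6,12
7,11
8,10
9,9
6,6,6

6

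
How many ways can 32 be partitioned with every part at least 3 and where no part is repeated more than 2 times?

294

A full systematic count gives 294.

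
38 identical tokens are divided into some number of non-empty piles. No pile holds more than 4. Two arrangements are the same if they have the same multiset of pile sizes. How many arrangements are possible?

551

Counting exhaustively, 551 partitions satisfy the conditions.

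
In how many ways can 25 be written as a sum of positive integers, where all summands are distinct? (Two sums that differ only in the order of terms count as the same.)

There are 142 such partitions.

142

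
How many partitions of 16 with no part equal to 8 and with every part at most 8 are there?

Counting exhaustively, 164 partitions satisfy the conditions.

164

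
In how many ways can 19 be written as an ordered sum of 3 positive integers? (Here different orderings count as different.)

A composition of 19 into 3 positive parts is chosen by placing 2 dividers among the 18 gaps between 19 units: C(18,2) = 153.

153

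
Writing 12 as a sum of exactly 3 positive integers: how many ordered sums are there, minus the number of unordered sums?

43

Compositions: C(11,2) = 55.
Unordered (partitions into 3 parts): 12.
Difference: 55 − 12 = 43.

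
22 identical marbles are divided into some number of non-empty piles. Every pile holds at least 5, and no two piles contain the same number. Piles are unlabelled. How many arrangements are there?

They are:
22
17 + 5
16 + 6
15 + 7
14 + 8
13 + 9
12 + 10
11 + 6 + 5
10 + 7 + 5
9 + 8 + 5
9 + 7 + 6

11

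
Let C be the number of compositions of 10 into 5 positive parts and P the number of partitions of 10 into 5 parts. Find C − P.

Ordered (compositions into 5 parts): C(9,4) = 126.
Unordered (partitions into 5 parts): 7.
Difference: 126 − 7 = 119.

119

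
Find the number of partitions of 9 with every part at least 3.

4

The partitions of 9 that satisfy the conditions:
9
6+3
5+4
3+3+3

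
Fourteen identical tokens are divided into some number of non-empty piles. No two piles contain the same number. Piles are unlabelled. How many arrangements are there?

22

They are:
14
13+1
12+2
11+3
11+2+1
10+4
10+3+1
9+5
9+4+1
9+3+2
8+6
8+5+1
8+4+2
8+3+2+1
7+6+1
7+5+2
7+4+3
7+4+2+1
6+5+3
6+5+2+1
6+4+3+1
5+4+3+2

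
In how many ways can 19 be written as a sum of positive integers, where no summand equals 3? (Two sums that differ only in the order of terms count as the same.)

A full systematic count gives 259.

259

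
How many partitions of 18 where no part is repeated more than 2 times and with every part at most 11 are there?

113

Systematic enumeration (by largest part, then next-largest, …) yields 113.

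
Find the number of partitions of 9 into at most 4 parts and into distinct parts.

They are:
9
8,1
7,2
6,3
6,2,1
5,4
5,3,1
4,3,2

8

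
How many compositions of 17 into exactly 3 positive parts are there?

A composition of 17 into 3 positive parts is chosen by placing 2 dividers among the 16 gaps between 17 units: C(16,2) = 120.

120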